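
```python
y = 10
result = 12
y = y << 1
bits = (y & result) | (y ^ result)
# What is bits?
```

Trace:
`y = 10` → y = 10
`result = 12` → result = 12
`y = y << 1` → y = 20
`bits = (y & result) | (y ^ result)` → bits = 28
So bits = 28

Answer: 28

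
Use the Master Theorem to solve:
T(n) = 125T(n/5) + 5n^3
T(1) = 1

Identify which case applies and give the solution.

a=125, b=5, f(n)=5n^3. log_5(125) = 3. Since c=3 = 3, Case 2 applies: T(n) = Θ(n^log_b(a) · log n) = O(n^3 log n).

Answer: O(n^3 log n) - Case 2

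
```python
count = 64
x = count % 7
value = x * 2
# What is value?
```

Trace:
`count = 64` → count = 64
`x = count % 7` → x = 1
`value = x * 2` → value = 2
So value = 2

Answer: 2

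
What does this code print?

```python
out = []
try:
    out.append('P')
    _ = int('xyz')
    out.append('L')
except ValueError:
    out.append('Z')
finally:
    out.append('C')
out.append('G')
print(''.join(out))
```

Execution trace: 'P' (try body) → 'Z' (except ValueError) → 'C' (finally) → 'G' (after the try/except). Output: PZCG

Answer: PZCG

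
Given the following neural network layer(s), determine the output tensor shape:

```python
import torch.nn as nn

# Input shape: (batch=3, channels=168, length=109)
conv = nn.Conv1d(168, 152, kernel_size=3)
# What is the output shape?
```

Input: (3, 168, 109) -> Output: (3, 152, 107)

Answer: (3, 152, 107)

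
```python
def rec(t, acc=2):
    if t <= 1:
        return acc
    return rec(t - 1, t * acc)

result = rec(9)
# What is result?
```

Accumulator trace (n, acc): (9, 2) -> (8, 18) -> (7, 144) -> (6, 1008) -> (5, 6048) -> (4, 30240) -> (3, 120960) -> (2, 362880) -> (1, 725760) -> return 725760

Answer: 725760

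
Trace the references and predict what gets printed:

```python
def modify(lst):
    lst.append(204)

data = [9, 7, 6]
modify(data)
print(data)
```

Key concept: function modifies passed list.
Step by step:
`data = [9, 7, 6]` → data = [9, 7, 6]
`modify(data)` → data = [9, 7, 6, 204]
`print(data)` → prints [9, 7, 6, 204]

Answer: [9, 7, 6, 204]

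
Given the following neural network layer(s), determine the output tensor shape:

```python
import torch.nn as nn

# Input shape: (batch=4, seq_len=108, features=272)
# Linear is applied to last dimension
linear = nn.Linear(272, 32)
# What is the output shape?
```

Input: (4, 108, 272) -> Output: (4, 108, 32)

Answer: (4, 108, 32)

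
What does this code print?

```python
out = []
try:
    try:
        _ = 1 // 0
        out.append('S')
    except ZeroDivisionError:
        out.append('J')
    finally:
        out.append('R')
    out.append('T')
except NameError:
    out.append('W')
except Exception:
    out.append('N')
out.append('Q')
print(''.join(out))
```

Execution trace: 'J' (inner except ZeroDivisionError) → 'R' (inner finally) → 'T' (try body, no exception) → 'Q' (after the try/except). Output: JRTQ

Answer: JRTQ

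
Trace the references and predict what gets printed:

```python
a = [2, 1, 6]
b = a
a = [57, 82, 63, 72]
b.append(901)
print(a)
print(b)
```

Key concept: rebinding vs mutation: a is rebound to a new list, b still points at the original.
Step by step:
`a = [2, 1, 6]` → a = [2, 1, 6]
`b = a` → b = [2, 1, 6] (same object as a)
`a = [57, 82, 63, 72]` → a = [57, 82, 63, 72]
`b.append(901)` → b = [2, 1, 6, 901]
`print(a)` → prints [57, 82, 63, 72]
`print(b)` → prints [2, 1, 6, 901]

Answer:
[57, 82, 63, 72]
[2, 1, 6, 901]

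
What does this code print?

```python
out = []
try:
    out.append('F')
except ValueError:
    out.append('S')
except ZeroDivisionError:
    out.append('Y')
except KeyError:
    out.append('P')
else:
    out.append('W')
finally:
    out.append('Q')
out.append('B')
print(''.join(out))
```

Execution trace: 'F' (try body, no exception) → 'W' (else) → 'Q' (finally) → 'B' (after the try/except). Output: FWQB

Answer: FWQB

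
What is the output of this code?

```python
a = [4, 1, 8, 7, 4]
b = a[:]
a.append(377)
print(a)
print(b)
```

Key concept: slice [:] creates copy.
Step by step:
`a = [4, 1, 8, 7, 4]` → a = [4, 1, 8, 7, 4]
`b = a[:]` → b = [4, 1, 8, 7, 4]
`a.append(377)` → a = [4, 1, 8, 7, 4, 377]
`print(a)` → prints [4, 1, 8, 7, 4, 377]
`print(b)` → prints [4, 1, 8, 7, 4]

Answer:
[4, 1, 8, 7, 4, 377]
[4, 1, 8, 7, 4]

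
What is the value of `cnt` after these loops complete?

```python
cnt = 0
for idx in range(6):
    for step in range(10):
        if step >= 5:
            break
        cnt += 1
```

Inner breaks at 5, outer runs 6 times
`cnt` takes the values: 0 → 1 → 2 → 3 → 4 → 5 → 6 → 7 → 8 → 9 → 10 → 11 → 12 → 13 → 14 → 15 → 16 → 17 → 18 → 19 → 20 → 21 → 22 → 23 → 24 → 25 → 26 → 27 → 28 → 29 → 30

Answer: 30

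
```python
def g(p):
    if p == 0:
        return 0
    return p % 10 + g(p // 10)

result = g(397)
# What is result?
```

Sum of digits of 397: 7 + 9 + 3 = 19

Answer: 19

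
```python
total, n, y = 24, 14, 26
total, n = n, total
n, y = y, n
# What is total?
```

Trace:
`total, n, y = 24, 14, 26` → total = 24; n = 14; y = 26
`total, n = n, total` → total = 14; n = 24
`n, y = y, n` → n = 26; y = 24
So total = 14

Answer: 14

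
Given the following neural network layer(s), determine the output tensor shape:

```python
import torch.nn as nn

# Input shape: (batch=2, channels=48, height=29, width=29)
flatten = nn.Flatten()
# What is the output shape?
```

Input: (2, 48, 29, 29) -> Output: (2, 40368)

Answer: (2, 40368)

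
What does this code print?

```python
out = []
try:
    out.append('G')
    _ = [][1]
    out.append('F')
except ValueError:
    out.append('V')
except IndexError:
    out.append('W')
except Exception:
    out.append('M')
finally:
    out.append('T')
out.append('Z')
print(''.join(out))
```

Execution trace: 'G' (try body) → 'W' (except IndexError) → 'T' (finally) → 'Z' (after the try/except). Output: GWTZ

Answer: GWTZ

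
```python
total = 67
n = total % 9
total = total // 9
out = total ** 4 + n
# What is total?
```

Trace:
`total = 67` → total = 67
`n = total % 9` → n = 4
`total = total // 9` → total = 7
`out = total ** 4 + n` → out = 2405
So total = 7

Answer: 7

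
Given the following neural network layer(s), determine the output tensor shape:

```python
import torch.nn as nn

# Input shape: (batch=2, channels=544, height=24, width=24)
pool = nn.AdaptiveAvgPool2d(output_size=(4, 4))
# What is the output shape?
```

Input: (2, 544, 24, 24) -> Output: (2, 544, 4, 4)

Answer: (2, 544, 4, 4)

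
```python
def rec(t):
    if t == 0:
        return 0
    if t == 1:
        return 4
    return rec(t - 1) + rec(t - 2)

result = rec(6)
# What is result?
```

Build up from base cases: rec(0)=0, rec(1)=4, rec(2)=4, rec(3)=8, rec(4)=12, rec(5)=20, rec(6)=32

Answer: 32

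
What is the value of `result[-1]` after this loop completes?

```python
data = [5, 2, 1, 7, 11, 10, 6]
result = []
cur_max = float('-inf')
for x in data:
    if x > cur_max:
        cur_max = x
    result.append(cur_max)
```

Running max ends at 11
`result` takes the values: [] → [5] → [5, 5] → [5, 5, 5] → [5, 5, 5, 7] → [5, 5, 5, 7, 11] → [5, 5, 5, 7, 11, 11] → [5, 5, 5, 7, 11, 11, 11]
So `result[-1]` = 11

Answer: 11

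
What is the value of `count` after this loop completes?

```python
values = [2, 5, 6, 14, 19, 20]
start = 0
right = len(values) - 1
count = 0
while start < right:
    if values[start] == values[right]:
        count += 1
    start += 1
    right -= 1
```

Count matching pairs from ends
`count` takes the values: 0

Answer: 0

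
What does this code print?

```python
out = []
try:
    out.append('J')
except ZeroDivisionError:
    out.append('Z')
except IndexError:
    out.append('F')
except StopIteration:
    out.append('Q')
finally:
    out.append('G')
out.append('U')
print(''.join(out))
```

Execution trace: 'J' (try body, no exception) → 'G' (finally) → 'U' (after the try/except). Output: JGU

Answer: JGU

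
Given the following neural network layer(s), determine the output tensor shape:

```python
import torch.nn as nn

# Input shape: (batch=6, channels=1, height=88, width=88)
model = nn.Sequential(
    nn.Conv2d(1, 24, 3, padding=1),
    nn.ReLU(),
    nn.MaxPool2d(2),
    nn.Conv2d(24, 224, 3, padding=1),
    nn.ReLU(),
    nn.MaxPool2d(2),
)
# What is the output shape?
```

Input: (6, 1, 88, 88) -> after first Conv2d: (6, 24, 88, 88) -> after first MaxPool2d: (6, 24, 44, 44) -> after second Conv2d: (6, 224, 44, 44) -> Output: (6, 224, 22, 22)

Answer: (6, 224, 22, 22)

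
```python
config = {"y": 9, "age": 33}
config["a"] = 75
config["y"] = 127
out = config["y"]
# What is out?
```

Trace:
`config = {"y": 9, "age": 33}` → config = {'y': 9, 'age': 33}
`config["a"] = 75` → config = {'y': 9, 'age': 33, 'a': 75}
`config["y"] = 127` → config = {'y': 127, 'age': 33, 'a': 75}
`out = config["y"]` → out = 127
So out = 127

Answer: 127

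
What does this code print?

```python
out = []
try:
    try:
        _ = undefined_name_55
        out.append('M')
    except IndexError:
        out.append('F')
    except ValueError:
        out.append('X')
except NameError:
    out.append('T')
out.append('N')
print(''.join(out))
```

Execution trace: 'T' (outer except NameError) → 'N' (after the try/except). Output: TN

Answer: TN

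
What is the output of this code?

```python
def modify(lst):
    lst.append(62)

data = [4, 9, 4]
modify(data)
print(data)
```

Key concept: function modifies passed list.
Step by step:
`data = [4, 9, 4]` → data = [4, 9, 4]
`modify(data)` → data = [4, 9, 4, 62]
`print(data)` → prints [4, 9, 4, 62]

Answer: [4, 9, 4, 62]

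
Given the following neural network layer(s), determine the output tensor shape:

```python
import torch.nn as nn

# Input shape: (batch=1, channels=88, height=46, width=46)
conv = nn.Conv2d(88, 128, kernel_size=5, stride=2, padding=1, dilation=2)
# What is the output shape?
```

Input: (1, 88, 46, 46) -> Output: (1, 128, 20, 20)

Answer: (1, 128, 20, 20)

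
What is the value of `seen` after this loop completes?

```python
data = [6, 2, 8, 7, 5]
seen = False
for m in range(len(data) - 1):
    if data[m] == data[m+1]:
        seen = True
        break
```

Check consecutive duplicates in [6, 2, 8, 7, 5]
`seen` takes the values: False

Answer: False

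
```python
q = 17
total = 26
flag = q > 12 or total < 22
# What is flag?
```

Trace:
`q = 17` → q = 17
`total = 26` → total = 26
`flag = q > 12 or total < 22` → flag = True
So flag = True

Answer: True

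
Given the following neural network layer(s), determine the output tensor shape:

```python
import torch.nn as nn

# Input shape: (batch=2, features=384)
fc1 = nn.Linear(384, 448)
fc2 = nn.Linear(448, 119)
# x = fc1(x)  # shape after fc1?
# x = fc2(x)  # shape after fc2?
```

Input: (2, 384) -> after fc1: (2, 448) -> Output: (2, 119)

Answer: (2, 119)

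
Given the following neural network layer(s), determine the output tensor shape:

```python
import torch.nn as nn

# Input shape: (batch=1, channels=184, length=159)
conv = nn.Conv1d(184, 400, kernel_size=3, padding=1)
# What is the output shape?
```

Input: (1, 184, 159) -> Output: (1, 400, 159)

Answer: (1, 400, 159)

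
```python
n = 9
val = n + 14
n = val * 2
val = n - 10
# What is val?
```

Trace:
`n = 9` → n = 9
`val = n + 14` → val = 23
`n = val * 2` → n = 46
`val = n - 10` → val = 36
So val = 36

Answer: 36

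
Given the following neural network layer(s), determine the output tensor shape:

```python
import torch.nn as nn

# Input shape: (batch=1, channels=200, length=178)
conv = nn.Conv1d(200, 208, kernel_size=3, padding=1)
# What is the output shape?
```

Input: (1, 200, 178) -> Output: (1, 208, 178)

Answer: (1, 208, 178)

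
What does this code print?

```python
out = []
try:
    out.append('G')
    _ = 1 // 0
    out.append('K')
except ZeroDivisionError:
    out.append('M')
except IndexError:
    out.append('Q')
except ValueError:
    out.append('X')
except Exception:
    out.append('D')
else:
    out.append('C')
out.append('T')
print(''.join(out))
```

Execution trace: 'G' (try body) → 'M' (except ZeroDivisionError) → 'T' (after the try/except). Output: GMT

Answer: GMT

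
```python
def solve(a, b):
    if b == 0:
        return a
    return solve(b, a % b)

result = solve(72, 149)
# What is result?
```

solve(72, 149) -> solve(149, 72) -> solve(72, 5) -> solve(5, 2) -> solve(2, 1) -> solve(1, 0) -> 1

Answer: 1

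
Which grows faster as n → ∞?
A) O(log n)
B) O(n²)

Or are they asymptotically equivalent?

O(log n) vs O(n²): Higher order terms dominate.

Answer: B) O(n²) grows faster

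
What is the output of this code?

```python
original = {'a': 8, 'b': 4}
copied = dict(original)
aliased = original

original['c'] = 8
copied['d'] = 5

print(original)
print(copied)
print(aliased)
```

Key concept: dict() creates copy, assignment creates alias.
Step by step:
`original = {'a': 8, 'b': 4}` → original = {'a': 8, 'b': 4}
`copied = dict(original)` → copied = {'a': 8, 'b': 4}
`aliased = original` → aliased = {'a': 8, 'b': 4} (same object as original)
`original['c'] = 8` → original = {'a': 8, 'b': 4, 'c': 8} (same object as aliased); aliased = {'a': 8, 'b': 4, 'c': 8} (same object as original)
`copied['d'] = 5` → copied = {'a': 8, 'b': 4, 'd': 5}
`print(original)` → prints {'a': 8, 'b': 4, 'c': 8}
`print(copied)` → prints {'a': 8, 'b': 4, 'd': 5}
`print(aliased)` → prints {'a': 8, 'b': 4, 'c': 8}

Answer:
{'a': 8, 'b': 4, 'c': 8}
{'a': 8, 'b': 4, 'd': 5}
{'a': 8, 'b': 4, 'c': 8}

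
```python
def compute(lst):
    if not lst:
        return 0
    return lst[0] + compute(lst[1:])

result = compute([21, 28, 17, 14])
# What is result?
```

21 + 28 + 17 + 14 + 0 = 80

Answer: 80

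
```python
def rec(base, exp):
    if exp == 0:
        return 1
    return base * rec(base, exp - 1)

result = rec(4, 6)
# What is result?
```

rec(4, 6) = 4 * 4 * 4 * 4 * 4 * 4 = 4096

Answer: 4096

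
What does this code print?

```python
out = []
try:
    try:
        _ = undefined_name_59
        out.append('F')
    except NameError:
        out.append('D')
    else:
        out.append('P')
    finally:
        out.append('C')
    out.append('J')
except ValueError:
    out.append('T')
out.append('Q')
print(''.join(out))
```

Execution trace: 'D' (inner except NameError) → 'C' (inner finally) → 'J' (try body, no exception) → 'Q' (after the try/except). Output: DCJQ

Answer: DCJQ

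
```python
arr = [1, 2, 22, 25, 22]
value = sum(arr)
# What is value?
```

Trace:
`arr = [1, 2, 22, 25, 22]` → arr = [1, 2, 22, 25, 22]
`value = sum(arr)` → value = 72
So value = 72

Answer: 72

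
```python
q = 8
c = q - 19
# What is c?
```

Trace:
`q = 8` → q = 8
`c = q - 19` → c = -11
So c = -11

Answer: -11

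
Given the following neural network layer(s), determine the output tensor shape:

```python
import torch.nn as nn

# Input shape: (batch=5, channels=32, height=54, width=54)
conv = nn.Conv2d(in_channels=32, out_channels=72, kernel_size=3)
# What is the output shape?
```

Input: (5, 32, 54, 54) -> Output: (5, 72, 52, 52)

Answer: (5, 72, 52, 52)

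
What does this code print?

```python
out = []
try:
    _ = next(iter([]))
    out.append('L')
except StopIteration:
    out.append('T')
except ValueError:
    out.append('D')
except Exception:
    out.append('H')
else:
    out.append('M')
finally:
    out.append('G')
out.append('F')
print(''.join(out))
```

Execution trace: 'T' (except StopIteration) → 'G' (finally) → 'F' (after the try/except). Output: TGF

Answer: TGF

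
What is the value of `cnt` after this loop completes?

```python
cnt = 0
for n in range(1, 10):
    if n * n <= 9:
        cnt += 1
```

Count numbers where n² ≤ 9
`cnt` takes the values: 0 → 1 → 2 → 3

Answer: 3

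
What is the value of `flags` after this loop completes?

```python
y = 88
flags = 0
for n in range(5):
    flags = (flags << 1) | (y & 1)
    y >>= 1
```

Reverse lowest 5 bits of 88
`flags` takes the values: 0 → 1 → 3

Answer: 3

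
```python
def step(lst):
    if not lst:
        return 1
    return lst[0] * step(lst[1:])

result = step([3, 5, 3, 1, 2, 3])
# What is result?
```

Product over [3, 5, 3, 1, 2, 3] = 3 * 5 * 3 * 1 * 2 * 3 = 270

Answer: 270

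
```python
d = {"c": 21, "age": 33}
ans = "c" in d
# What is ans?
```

Trace:
`d = {"c": 21, "age": 33}` → d = {'c': 21, 'age': 33}
`ans = "c" in d` → ans = True
So ans = True

Answer: True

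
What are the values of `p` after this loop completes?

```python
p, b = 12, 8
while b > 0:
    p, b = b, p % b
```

GCD of 12 and 8
`p` takes the values: 12 → 8 → 4

Answer: 4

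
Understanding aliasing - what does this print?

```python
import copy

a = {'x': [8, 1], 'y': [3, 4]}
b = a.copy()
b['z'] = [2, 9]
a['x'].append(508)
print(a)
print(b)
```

Key concept: shallow copy of dict with mutable values.
Step by step:
`a = {'x': [8, 1], 'y': [3, 4]}` → a = {'x': [8, 1], 'y': [3, 4]}
`b = a.copy()` → b = {'x': [8, 1], 'y': [3, 4]}
`b['z'] = [2, 9]` → b = {'x': [8, 1], 'y': [3, 4], 'z': [2, 9]}
`a['x'].append(508)` → a = {'x': [8, 1, 508], 'y': [3, 4]}; b = {'x': [8, 1, 508], 'y': [3, 4], 'z': [2, 9]}
`print(a)` → prints {'x': [8, 1, 508], 'y': [3, 4]}
`print(b)` → prints {'x': [8, 1, 508], 'y': [3, 4], 'z': [2, 9]}

Answer:
{'x': [8, 1, 508], 'y': [3, 4]}
{'x': [8, 1, 508], 'y': [3, 4], 'z': [2, 9]}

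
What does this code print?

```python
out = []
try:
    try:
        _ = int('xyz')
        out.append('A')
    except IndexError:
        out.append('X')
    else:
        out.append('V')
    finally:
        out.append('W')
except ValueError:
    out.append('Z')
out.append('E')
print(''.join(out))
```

Execution trace: 'W' (finally) → 'Z' (outer except ValueError) → 'E' (after the try/except). Output: WZE

Answer: WZE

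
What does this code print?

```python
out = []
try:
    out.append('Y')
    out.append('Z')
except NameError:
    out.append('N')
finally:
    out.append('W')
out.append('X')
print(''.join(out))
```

Execution trace: 'Y' (try body) → 'Z' (try body, no exception) → 'W' (finally) → 'X' (after the try/except). Output: YZWX

Answer: YZWX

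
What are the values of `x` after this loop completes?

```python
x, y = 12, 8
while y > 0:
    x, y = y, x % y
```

GCD of 12 and 8
`x` takes the values: 12 → 8 → 4

Answer: 4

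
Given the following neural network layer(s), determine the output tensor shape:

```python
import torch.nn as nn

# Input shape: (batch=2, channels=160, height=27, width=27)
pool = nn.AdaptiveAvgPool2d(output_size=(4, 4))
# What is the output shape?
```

Input: (2, 160, 27, 27) -> Output: (2, 160, 4, 4)

Answer: (2, 160, 4, 4)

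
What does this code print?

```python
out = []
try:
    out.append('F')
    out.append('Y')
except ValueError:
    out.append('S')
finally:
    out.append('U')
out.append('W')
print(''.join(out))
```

Execution trace: 'F' (try body) → 'Y' (try body, no exception) → 'U' (finally) → 'W' (after the try/except). Output: FYUW

Answer: FYUW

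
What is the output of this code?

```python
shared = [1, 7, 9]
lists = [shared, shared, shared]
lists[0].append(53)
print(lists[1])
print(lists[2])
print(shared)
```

Key concept: list of same reference.
Step by step:
`shared = [1, 7, 9]` → shared = [1, 7, 9]
`lists = [shared, shared, shared]` → lists = [[1, 7, 9], [1, 7, 9], [1, 7, 9]]
`lists[0].append(53)` → shared = [1, 7, 9, 53]; lists = [[1, 7, 9, 53], [1, 7, 9, 53], [1, 7, 9, 53]]
`print(lists[1])` → prints [1, 7, 9, 53]
`print(lists[2])` → prints [1, 7, 9, 53]
`print(shared)` → prints [1, 7, 9, 53]

Answer:
[1, 7, 9, 53]
[1, 7, 9, 53]
[1, 7, 9, 53]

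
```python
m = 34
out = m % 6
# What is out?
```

Trace:
`m = 34` → m = 34
`out = m % 6` → out = 4
So out = 4

Answer: 4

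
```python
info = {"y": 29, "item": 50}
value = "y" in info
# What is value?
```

Trace:
`info = {"y": 29, "item": 50}` → info = {'y': 29, 'item': 50}
`value = "y" in info` → value = True
So value = True

Answer: True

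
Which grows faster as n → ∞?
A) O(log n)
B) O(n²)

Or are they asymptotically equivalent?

O(log n) vs O(n²): Higher order terms dominate.

Answer: B) O(n²) grows faster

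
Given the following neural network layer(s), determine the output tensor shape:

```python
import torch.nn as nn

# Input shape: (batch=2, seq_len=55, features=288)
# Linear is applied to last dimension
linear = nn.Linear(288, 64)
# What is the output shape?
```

Input: (2, 55, 288) -> Output: (2, 55, 64)

Answer: (2, 55, 64)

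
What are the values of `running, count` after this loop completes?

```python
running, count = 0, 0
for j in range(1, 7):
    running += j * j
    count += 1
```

Sum of squares and count
`running, count` takes the values: (0, 0) → (1, 0) → (1, 1) → (5, 1) → (5, 2) → (14, 2) → (14, 3) → (30, 3) → (30, 4) → (55, 4) → (55, 5) → (91, 5) → (91, 6)

Answer: 91, 6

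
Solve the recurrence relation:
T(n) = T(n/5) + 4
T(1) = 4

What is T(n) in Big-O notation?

Each step divides n by 5 and adds 4. After log_5(n) steps we reach T(1)=4. So T(n) = 4·log_5(n) + 4 = O(log n).

Answer: O(log n)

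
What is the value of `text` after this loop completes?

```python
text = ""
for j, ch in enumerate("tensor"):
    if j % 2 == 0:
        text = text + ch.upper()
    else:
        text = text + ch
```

Uppercase even positions in 'tensor'
`text` takes the values: "" → "T" → "Te" → "TeN" → "TeNs" → "TeNsO" → "TeNsOr"

Answer: "TeNsOr"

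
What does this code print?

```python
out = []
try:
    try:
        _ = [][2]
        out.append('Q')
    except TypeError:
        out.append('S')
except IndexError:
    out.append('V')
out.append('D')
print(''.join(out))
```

Execution trace: 'V' (outer except IndexError) → 'D' (after the try/except). Output: VD

Answer: VD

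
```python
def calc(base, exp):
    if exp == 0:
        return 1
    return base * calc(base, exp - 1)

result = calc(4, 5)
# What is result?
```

calc(4, 5) = 4 * 4 * 4 * 4 * 4 = 1024

Answer: 1024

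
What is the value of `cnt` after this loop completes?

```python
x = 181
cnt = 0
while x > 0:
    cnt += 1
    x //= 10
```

Count digits by repeated division by 10
`cnt` takes the values: 0 → 1 → 2 → 3

Answer: 3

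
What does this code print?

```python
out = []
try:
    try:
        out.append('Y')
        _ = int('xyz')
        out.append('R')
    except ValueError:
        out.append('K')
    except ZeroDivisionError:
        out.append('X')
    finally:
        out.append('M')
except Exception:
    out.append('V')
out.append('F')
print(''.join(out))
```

Execution trace: 'Y' (inner try body) → 'K' (inner except ValueError) → 'M' (inner finally) → 'F' (after the try/except). Output: YKMF

Answer: YKMF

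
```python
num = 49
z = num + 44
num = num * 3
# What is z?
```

Trace:
`num = 49` → num = 49
`z = num + 44` → z = 93
`num = num * 3` → num = 147
So z = 93

Answer: 93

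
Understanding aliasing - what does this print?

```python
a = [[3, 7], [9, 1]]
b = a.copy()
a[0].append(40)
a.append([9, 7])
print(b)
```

Key concept: shallow copy with nested lists.
Step by step:
`a = [[3, 7], [9, 1]]` → a = [[3, 7], [9, 1]]
`b = a.copy()` → b = [[3, 7], [9, 1]]
`a[0].append(40)` → a = [[3, 7, 40], [9, 1]]; b = [[3, 7, 40], [9, 1]]
`a.append([9, 7])` → a = [[3, 7, 40], [9, 1], [9, 7]]
`print(b)` → prints [[3, 7, 40], [9, 1]]

Answer: [[3, 7, 40], [9, 1]]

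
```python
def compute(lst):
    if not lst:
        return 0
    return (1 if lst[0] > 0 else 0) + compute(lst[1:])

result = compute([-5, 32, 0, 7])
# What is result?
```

Count of positive elements in [-5, 32, 0, 7] = 2

Answer: 2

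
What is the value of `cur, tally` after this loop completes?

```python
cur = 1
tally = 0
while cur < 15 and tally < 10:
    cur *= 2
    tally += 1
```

Double until >= 15 or 10 iterations
`cur, tally` takes the values: (1, 0) → (2, 0) → (2, 1) → (4, 1) → (4, 2) → (8, 2) → (8, 3) → (16, 3) → (16, 4)

Answer: 16, 4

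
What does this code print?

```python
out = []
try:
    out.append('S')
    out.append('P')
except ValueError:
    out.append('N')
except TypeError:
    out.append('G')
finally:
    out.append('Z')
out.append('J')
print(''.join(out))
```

Execution trace: 'S' (try body) → 'P' (try body, no exception) → 'Z' (finally) → 'J' (after the try/except). Output: SPZJ

Answer: SPZJ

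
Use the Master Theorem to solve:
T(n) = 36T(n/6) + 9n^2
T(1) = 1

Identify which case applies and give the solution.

a=36, b=6, f(n)=9n^2. log_6(36) = 2. Since c=2 = 2, Case 2 applies: T(n) = Θ(n^log_b(a) · log n) = O(n^2 log n).

Answer: O(n^2 log n) - Case 2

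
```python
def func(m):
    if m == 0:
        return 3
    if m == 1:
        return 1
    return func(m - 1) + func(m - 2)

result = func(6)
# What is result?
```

Build up from base cases: func(0)=3, func(1)=1, func(2)=4, func(3)=5, func(4)=9, func(5)=14, func(6)=23

Answer: 23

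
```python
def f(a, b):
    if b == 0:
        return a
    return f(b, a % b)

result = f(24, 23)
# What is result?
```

f(24, 23) -> f(23, 1) -> f(1, 0) -> 1

Answer: 1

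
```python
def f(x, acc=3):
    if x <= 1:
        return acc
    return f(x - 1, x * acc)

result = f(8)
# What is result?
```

Accumulator trace (n, acc): (8, 3) -> (7, 24) -> (6, 168) -> (5, 1008) -> (4, 5040) -> (3, 20160) -> (2, 60480) -> (1, 120960) -> return 120960

Answer: 120960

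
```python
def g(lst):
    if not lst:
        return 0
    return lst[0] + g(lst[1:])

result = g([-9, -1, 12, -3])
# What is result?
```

(-9) + (-1) + 12 + (-3) + 0 = -1

Answer: -1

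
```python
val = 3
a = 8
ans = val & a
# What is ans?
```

Trace:
`val = 3` → val = 3
`a = 8` → a = 8
`ans = val & a` → ans = 0
So ans = 0

Answer: 0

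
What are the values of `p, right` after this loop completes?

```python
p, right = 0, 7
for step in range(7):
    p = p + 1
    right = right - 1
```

p goes 0→7, right goes 7→0
`p, right` takes the values: (0, 7) → (1, 7) → (1, 6) → (2, 6) → (2, 5) → (3, 5) → (3, 4) → (4, 4) → (4, 3) → (5, 3) → (5, 2) → (6, 2) → (6, 1) → (7, 1) → (7, 0)

Answer: 7, 0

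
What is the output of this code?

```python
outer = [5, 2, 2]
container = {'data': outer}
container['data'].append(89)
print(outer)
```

Key concept: dict holds reference to list.
Step by step:
`outer = [5, 2, 2]` → outer = [5, 2, 2]
`container = {'data': outer}` → container = {'data': [5, 2, 2]}
`container['data'].append(89)` → outer = [5, 2, 2, 89]; container = {'data': [5, 2, 2, 89]}
`print(outer)` → prints [5, 2, 2, 89]

Answer: [5, 2, 2, 89]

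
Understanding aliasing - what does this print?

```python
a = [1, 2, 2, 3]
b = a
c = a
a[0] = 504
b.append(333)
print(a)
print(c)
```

Key concept: multiple aliases.
Step by step:
`a = [1, 2, 2, 3]` → a = [1, 2, 2, 3]
`b = a` → b = [1, 2, 2, 3] (same object as a)
`c = a` → c = [1, 2, 2, 3] (same object as a, b)
`a[0] = 504` → a = [504, 2, 2, 3] (same object as b, c); b = [504, 2, 2, 3] (same object as a, c); c = [504, 2, 2, 3] (same object as a, b)
`b.append(333)` → a = [504, 2, 2, 3, 333] (same object as b, c); b = [504, 2, 2, 3, 333] (same object as a, c); c = [504, 2, 2, 3, 333] (same object as a, b)
`print(a)` → prints [504, 2, 2, 3, 333]
`print(c)` → prints [504, 2, 2, 3, 333]

Answer:
[504, 2, 2, 3, 333]
[504, 2, 2, 3, 333]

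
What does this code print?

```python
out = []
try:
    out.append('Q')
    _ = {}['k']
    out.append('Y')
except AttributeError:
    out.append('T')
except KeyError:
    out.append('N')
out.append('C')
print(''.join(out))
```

Execution trace: 'Q' (try body) → 'N' (except KeyError) → 'C' (after the try/except). Output: QNC

Answer: QNC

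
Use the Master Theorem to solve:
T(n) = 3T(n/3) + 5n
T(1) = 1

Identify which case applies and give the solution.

a=3, b=3, f(n)=5n. log_3(3) = 1. Since c=1 = 1, Case 2 applies: T(n) = Θ(n^log_b(a) · log n) = O(n log n).

Answer: O(n log n) - Case 2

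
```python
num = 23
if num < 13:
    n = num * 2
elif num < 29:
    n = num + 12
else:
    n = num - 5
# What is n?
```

Trace:
`num = 23` → num = 23
`if num < 13: ...` → num < 13 is False, num < 29 is True → n = 35
So n = 35

Answer: 35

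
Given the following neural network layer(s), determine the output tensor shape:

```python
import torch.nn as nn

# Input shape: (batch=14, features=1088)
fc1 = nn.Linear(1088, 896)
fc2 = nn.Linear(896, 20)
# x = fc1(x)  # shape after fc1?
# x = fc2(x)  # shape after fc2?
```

Input: (14, 1088) -> after fc1: (14, 896) -> Output: (14, 20)

Answer: (14, 20)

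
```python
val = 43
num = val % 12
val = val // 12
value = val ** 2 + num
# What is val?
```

Trace:
`val = 43` → val = 43
`num = val % 12` → num = 7
`val = val // 12` → val = 3
`value = val ** 2 + num` → value = 16
So val = 3

Answer: 3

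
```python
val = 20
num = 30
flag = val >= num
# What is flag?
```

Trace:
`val = 20` → val = 20
`num = 30` → num = 30
`flag = val >= num` → flag = False
So flag = False

Answer: False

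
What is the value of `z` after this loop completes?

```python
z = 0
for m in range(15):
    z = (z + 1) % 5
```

Increment mod 5, 15 times = 0
`z` takes the values: 0 → 1 → 2 → 3 → 4 → 0 → 1 → 2 → 3 → 4 → 0 → 1 → 2 → 3 → 4 → 0

Answer: 0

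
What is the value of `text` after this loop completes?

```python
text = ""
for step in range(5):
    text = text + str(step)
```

Concatenate digits 0 to 4
`text` takes the values: "" → "0" → "01" → "012" → "0123" → "01234"

Answer: "01234"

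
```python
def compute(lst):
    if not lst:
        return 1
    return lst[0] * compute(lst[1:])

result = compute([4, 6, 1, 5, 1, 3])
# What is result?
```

Product over [4, 6, 1, 5, 1, 3] = 4 * 6 * 1 * 5 * 1 * 3 = 360

Answer: 360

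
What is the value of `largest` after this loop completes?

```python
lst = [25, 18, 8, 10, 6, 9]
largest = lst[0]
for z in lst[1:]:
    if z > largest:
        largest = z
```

Maximum of [25, 18, 8, 10, 6, 9]
`largest` takes the values: 25

Answer: 25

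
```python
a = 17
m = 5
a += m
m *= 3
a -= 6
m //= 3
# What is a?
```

Trace:
`a = 17` → a = 17
`m = 5` → m = 5
`a += m` → a = 22
`m *= 3` → m = 15
`a -= 6` → a = 16
`m //= 3` → m = 5
So a = 16

Answer: 16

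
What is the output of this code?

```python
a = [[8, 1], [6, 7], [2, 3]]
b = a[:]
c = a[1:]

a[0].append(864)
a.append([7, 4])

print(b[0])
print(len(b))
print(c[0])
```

Key concept: slice with nested mutation.
Step by step:
`a = [[8, 1], [6, 7], [2, 3]]` → a = [[8, 1], [6, 7], [2, 3]]
`b = a[:]` → b = [[8, 1], [6, 7], [2, 3]]
`c = a[1:]` → c = [[6, 7], [2, 3]]
`a[0].append(864)` → a = [[8, 1, 864], [6, 7], [2, 3]]; b = [[8, 1, 864], [6, 7], [2, 3]]
`a.append([7, 4])` → a = [[8, 1, 864], [6, 7], [2, 3], [7, 4]]
`print(b[0])` → prints [8, 1, 864]
`print(len(b))` → prints 3
`print(c[0])` → prints [6, 7]

Answer:
[8, 1, 864]
3
[6, 7]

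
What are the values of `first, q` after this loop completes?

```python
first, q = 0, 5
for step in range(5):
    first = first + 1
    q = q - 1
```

first goes 0→5, q goes 5→0
`first, q` takes the values: (0, 5) → (1, 5) → (1, 4) → (2, 4) → (2, 3) → (3, 3) → (3, 2) → (4, 2) → (4, 1) → (5, 1) → (5, 0)

Answer: 5, 0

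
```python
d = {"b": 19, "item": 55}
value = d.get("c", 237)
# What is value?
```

Trace:
`d = {"b": 19, "item": 55}` → d = {'b': 19, 'item': 55}
`value = d.get("c", 237)` → value = 237
So value = 237

Answer: 237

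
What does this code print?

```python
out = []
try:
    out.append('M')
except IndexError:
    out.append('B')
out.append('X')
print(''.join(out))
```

Execution trace: 'M' (try body, no exception) → 'X' (after the try/except). Output: MX

Answer: MX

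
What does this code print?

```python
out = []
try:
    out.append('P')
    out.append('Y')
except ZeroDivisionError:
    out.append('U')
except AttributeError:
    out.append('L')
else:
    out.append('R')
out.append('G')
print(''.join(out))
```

Execution trace: 'P' (try body) → 'Y' (try body, no exception) → 'R' (else) → 'G' (after the try/except). Output: PYRG

Answer: PYRG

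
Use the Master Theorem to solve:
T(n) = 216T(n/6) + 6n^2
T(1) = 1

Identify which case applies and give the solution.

a=216, b=6, f(n)=6n^2. log_6(216) = 3. Since c=2 < 3, Case 1 applies: T(n) = Θ(n^log_b(a)) = O(n^3).

Answer: O(n^3) - Case 1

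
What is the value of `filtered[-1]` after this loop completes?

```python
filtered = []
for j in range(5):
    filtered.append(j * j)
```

Last element of squares 0 to 4
`filtered` takes the values: [] → [0] → [0, 1] → [0, 1, 4] → [0, 1, 4, 9] → [0, 1, 4, 9, 16]
So `filtered[-1]` = 16

Answer: 16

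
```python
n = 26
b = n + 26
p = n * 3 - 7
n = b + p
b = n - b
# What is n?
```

Trace:
`n = 26` → n = 26
`b = n + 26` → b = 52
`p = n * 3 - 7` → p = 71
`n = b + p` → n = 123
`b = n - b` → b = 71
So n = 123

Answer: 123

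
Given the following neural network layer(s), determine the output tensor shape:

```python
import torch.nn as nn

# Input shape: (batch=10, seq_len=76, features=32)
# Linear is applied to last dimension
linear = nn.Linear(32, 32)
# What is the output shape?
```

Input: (10, 76, 32) -> Output: (10, 76, 32)

Answer: (10, 76, 32)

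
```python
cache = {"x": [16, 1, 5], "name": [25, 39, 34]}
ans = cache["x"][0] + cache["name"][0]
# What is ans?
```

Trace:
`cache = {"x": [16, 1, 5], "name": [25, 39, 34]}` → cache = {'x': [16, 1, 5], 'name': [25, 39, 34]}
`ans = cache["x"][0] + cache["name"][0]` → ans = 41
So ans = 41

Answer: 41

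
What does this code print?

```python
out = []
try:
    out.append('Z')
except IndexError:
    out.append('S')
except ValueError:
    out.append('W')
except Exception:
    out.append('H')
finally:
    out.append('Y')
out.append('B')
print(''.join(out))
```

Execution trace: 'Z' (try body, no exception) → 'Y' (finally) → 'B' (after the try/except). Output: ZYB

Answer: ZYB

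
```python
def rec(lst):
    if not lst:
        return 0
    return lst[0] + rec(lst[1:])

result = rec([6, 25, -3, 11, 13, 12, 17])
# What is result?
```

6 + 25 + (-3) + 11 + 13 + 12 + 17 + 0 = 81

Answer: 81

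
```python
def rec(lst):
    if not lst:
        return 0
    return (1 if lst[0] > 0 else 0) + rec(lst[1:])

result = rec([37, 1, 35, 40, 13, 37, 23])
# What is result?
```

Count of positive elements in [37, 1, 35, 40, 13, 37, 23] = 7

Answer: 7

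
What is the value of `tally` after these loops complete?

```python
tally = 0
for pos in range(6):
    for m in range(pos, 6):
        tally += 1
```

Upper triangle: 6 + 5 + ... + 1
`tally` takes the values: 0 → 1 → 2 → 3 → 4 → 5 → 6 → 7 → 8 → 9 → 10 → 11 → 12 → 13 → 14 → 15 → 16 → 17 → 18 → 19 → 20 → 21

Answer: 21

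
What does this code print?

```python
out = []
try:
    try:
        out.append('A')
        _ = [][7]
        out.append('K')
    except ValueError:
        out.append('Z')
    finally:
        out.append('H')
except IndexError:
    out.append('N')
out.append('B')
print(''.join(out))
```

Execution trace: 'A' (try body) → 'H' (finally) → 'N' (outer except IndexError) → 'B' (after the try/except). Output: AHNB

Answer: AHNB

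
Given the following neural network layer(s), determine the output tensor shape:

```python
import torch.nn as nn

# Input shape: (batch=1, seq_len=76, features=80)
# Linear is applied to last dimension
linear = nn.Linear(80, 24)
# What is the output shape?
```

Input: (1, 76, 80) -> Output: (1, 76, 24)

Answer: (1, 76, 24)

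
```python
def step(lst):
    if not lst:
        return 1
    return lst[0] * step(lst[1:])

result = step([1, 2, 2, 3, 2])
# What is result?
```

Product over [1, 2, 2, 3, 2] = 1 * 2 * 2 * 3 * 2 = 24

Answer: 24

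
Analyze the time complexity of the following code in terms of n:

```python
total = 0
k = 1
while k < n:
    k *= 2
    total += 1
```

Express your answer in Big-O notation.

Each loop level contributes: log n. Multiplying the contributions gives O(log n).

Answer: O(log n)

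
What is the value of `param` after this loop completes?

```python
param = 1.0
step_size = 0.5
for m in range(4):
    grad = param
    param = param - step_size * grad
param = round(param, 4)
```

Gradient descent: w = 1.0 * (1 - 0.5)^4
`param` takes the values: 1.0 → 0.5 → 0.25 → 0.125 → 0.0625

Answer: 0.0625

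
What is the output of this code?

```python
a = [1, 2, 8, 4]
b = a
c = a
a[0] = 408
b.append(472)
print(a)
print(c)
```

Key concept: multiple aliases.
Step by step:
`a = [1, 2, 8, 4]` → a = [1, 2, 8, 4]
`b = a` → b = [1, 2, 8, 4] (same object as a)
`c = a` → c = [1, 2, 8, 4] (same object as a, b)
`a[0] = 408` → a = [408, 2, 8, 4] (same object as b, c); b = [408, 2, 8, 4] (same object as a, c); c = [408, 2, 8, 4] (same object as a, b)
`b.append(472)` → a = [408, 2, 8, 4, 472] (same object as b, c); b = [408, 2, 8, 4, 472] (same object as a, c); c = [408, 2, 8, 4, 472] (same object as a, b)
`print(a)` → prints [408, 2, 8, 4, 472]
`print(c)` → prints [408, 2, 8, 4, 472]

Answer:
[408, 2, 8, 4, 472]
[408, 2, 8, 4, 472]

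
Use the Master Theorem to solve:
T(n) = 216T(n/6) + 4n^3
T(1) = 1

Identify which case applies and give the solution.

a=216, b=6, f(n)=4n^3. log_6(216) = 3. Since c=3 = 3, Case 2 applies: T(n) = Θ(n^log_b(a) · log n) = O(n^3 log n).

Answer: O(n^3 log n) - Case 2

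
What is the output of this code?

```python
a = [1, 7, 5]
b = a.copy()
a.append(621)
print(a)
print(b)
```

Key concept: list.copy() creates independent copy.
Step by step:
`a = [1, 7, 5]` → a = [1, 7, 5]
`b = a.copy()` → b = [1, 7, 5]
`a.append(621)` → a = [1, 7, 5, 621]
`print(a)` → prints [1, 7, 5, 621]
`print(b)` → prints [1, 7, 5]

Answer:
[1, 7, 5, 621]
[1, 7, 5]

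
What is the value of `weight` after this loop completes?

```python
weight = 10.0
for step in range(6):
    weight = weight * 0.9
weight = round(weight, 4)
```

Exponential decay: 10.0 * 0.9^6
`weight` takes the values: 10.0 → 9.0 → 8.1 → 7.29 → 6.561 → 5.9049 → 5.31441 → 5.3144

Answer: 5.3144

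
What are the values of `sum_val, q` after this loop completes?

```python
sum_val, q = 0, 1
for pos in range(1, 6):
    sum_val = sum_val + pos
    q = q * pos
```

Sum and factorial of 1 to 5
`sum_val, q` takes the values: (0, 1) → (1, 1) → (3, 1) → (3, 2) → (6, 2) → (6, 6) → (10, 6) → (10, 24) → (15, 24) → (15, 120)

Answer: 15, 120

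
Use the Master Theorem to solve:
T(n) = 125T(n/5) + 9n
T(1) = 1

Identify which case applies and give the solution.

a=125, b=5, f(n)=9n. log_5(125) = 3. Since c=1 < 3, Case 1 applies: T(n) = Θ(n^log_b(a)) = O(n^3).

Answer: O(n^3) - Case 1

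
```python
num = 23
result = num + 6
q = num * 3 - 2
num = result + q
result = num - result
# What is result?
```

Trace:
`num = 23` → num = 23
`result = num + 6` → result = 29
`q = num * 3 - 2` → q = 67
`num = result + q` → num = 96
`result = num - result` → result = 67
So result = 67

Answer: 67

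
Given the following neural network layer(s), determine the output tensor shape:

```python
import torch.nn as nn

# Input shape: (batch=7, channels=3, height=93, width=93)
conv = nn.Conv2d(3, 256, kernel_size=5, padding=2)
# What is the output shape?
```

Input: (7, 3, 93, 93) -> Output: (7, 256, 93, 93)

Answer: (7, 256, 93, 93)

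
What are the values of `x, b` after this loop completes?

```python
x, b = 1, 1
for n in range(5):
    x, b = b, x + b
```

Fibonacci: after 5 iterations
`x, b` takes the values: (1, 1) → (1, 2) → (2, 3) → (3, 5) → (5, 8) → (8, 13)

Answer: 8, 13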